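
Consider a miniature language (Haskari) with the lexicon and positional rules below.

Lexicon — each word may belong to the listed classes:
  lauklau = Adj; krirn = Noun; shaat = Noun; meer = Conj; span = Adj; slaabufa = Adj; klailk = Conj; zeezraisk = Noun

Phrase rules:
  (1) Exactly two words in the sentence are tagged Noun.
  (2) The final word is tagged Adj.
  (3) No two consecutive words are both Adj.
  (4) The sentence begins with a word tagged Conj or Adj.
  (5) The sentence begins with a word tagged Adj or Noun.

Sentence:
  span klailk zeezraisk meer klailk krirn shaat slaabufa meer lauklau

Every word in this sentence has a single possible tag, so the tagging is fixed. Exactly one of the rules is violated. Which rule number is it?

1

Fixed tagging: Adj Conj Noun Conj Conj Noun Noun Adj Conj Adj.
Checking each rule: R1 fail, R2 pass, R3 pass, R4 pass, R5 pass.
Only rule 1 fails.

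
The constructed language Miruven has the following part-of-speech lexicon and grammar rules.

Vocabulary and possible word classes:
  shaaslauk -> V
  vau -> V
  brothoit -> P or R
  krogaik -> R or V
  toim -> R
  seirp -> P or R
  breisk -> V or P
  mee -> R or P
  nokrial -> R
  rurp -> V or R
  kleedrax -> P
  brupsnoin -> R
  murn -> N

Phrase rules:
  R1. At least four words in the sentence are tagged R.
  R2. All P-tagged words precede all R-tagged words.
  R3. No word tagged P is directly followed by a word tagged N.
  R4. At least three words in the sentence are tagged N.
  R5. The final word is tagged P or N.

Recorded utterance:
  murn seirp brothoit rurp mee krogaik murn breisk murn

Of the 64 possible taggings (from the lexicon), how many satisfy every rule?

4

Candidates per position — 1:murn {N}; 2:seirp {P,R}; 3:brothoit {P,R}; 4:rurp {V,R}; 5:mee {R,P}; 6:krogaik {R,V}; 7:murn {N}; 8:breisk {V,P}; 9:murn {N}.
There are 64 candidate sequences in total.
The sequences that satisfy every rule: N P R R R R N V N; N R R V R R N V N; N R R R R R N V N; N R R R R V N V N.
Count = 4.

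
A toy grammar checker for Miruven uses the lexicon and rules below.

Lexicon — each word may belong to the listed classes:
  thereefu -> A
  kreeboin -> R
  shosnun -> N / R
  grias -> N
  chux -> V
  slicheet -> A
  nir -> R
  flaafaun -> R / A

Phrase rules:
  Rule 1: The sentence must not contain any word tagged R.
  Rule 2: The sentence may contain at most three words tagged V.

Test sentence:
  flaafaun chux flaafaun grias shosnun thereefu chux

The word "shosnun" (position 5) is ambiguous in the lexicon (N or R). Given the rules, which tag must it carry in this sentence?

Candidates per position — 1:flaafaun {R,A}; 2:chux {V}; 3:flaafaun {R,A}; 4:grias {N}; 5:shosnun {N,R}; 6:thereefu {A}; 7:chux {V}.
Position 1: R is ruled out by rule 1; that leaves A.
Position 3: R is ruled out by rule 1; that leaves A.
Position 5: R is ruled out by rule 1; that leaves N.
So the tagging must be: A V A N N A V.
Rule-by-rule: rule 1 ok; rule 2 ok.

N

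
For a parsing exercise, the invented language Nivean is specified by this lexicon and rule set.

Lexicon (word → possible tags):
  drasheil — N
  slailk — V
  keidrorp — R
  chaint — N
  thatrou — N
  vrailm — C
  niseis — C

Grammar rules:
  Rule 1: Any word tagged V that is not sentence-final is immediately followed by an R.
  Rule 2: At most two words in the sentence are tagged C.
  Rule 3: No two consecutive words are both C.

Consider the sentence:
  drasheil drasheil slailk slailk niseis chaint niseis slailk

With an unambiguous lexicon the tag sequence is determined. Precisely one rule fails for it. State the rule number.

Fixed tagging: N N V V C N C V.
Applying the rules: R1 fails, R2 ok, R3 ok.
Only rule 1 fails.

1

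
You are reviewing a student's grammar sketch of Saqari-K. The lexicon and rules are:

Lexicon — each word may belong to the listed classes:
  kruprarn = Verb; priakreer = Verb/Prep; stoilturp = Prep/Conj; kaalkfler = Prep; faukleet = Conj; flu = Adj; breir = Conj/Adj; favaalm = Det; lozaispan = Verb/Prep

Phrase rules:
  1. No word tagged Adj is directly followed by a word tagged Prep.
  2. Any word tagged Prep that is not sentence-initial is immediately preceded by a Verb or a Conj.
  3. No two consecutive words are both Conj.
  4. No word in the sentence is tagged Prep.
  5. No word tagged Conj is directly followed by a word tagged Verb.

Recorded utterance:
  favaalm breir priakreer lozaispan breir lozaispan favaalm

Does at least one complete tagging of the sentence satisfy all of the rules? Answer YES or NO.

YES

Candidates per position — 1:favaalm {Det}; 2:breir {Conj,Adj}; 3:priakreer {Verb,Prep}; 4:lozaispan {Verb,Prep}; 5:breir {Conj,Adj}; 6:lozaispan {Verb,Prep}; 7:favaalm {Det}.
One satisfying assignment: Det Adj Verb Verb Adj Verb Det.
Check: rule 1 ✓; rule 2 ✓; rule 3 ✓; rule 4 ✓; rule 5 ✓.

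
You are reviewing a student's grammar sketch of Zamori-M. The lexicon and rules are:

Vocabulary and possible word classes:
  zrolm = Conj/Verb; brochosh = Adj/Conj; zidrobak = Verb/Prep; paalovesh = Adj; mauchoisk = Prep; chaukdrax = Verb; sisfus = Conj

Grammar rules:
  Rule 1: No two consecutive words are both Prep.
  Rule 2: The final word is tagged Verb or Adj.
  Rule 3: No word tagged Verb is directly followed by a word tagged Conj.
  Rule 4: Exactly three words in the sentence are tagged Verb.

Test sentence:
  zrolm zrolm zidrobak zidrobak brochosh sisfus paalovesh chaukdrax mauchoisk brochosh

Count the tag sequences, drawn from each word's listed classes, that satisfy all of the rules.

4

Candidates per position — 1:zrolm {Conj,Verb}; 2:zrolm {Conj,Verb}; 3:zidrobak {Verb,Prep}; 4:zidrobak {Verb,Prep}; 5:brochosh {Adj,Conj}; 6:sisfus {Conj}; 7:paalovesh {Adj}; 8:chaukdrax {Verb}; 9:mauchoisk {Prep}; 10:brochosh {Adj,Conj}.
There are 64 candidate sequences in total.
The sequences that satisfy every rule: Conj Conj Verb Verb Adj Conj Adj Verb Prep Adj; Conj Verb Verb Prep Adj Conj Adj Verb Prep Adj; Conj Verb Verb Prep Conj Conj Adj Verb Prep Adj; Conj Verb Prep Verb Adj Conj Adj Verb Prep Adj.
Count = 4.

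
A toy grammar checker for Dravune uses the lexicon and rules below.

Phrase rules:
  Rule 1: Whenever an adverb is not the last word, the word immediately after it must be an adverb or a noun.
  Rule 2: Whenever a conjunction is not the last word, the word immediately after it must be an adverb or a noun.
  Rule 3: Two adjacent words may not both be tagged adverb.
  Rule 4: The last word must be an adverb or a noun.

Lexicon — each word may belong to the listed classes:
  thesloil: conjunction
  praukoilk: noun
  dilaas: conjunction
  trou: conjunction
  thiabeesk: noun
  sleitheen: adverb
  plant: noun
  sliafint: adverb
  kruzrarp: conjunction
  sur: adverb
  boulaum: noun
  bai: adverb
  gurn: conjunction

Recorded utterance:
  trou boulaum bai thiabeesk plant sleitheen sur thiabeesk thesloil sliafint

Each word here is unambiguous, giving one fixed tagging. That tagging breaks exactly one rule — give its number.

3

Fixed tagging: conjunction noun adverb noun noun adverb adverb noun conjunction adverb.
Rule check: R1 holds, R2 holds, R3 violated, R4 holds.
Only rule 3 fails.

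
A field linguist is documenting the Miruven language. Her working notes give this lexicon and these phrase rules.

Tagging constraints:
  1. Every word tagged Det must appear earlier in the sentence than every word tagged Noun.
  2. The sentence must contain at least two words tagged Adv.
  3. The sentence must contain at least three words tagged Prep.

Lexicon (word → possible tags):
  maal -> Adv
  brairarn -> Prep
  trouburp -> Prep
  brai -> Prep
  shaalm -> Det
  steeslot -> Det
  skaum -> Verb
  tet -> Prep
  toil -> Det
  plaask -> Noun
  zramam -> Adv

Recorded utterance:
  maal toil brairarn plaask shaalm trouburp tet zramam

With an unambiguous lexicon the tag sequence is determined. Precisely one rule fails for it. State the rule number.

1

Fixed tagging: Adv Det Prep Noun Det Prep Prep Adv.
Applying the rules: R1 ✗, R2 ✓, R3 ✓.
Only rule 1 fails.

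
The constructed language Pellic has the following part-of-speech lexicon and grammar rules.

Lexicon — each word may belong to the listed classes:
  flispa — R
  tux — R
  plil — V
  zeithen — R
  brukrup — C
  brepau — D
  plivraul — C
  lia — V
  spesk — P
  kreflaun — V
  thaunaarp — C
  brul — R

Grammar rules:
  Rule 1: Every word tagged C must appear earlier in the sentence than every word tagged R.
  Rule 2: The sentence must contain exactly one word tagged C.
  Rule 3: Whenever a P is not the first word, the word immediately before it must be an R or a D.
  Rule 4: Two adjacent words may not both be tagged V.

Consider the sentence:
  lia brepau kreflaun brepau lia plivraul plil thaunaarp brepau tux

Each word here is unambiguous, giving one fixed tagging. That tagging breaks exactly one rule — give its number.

Fixed tagging: V D V D V C V C D R.
Rule check: R1 pass, R2 fail, R3 pass, R4 pass.
Only rule 2 fails.

2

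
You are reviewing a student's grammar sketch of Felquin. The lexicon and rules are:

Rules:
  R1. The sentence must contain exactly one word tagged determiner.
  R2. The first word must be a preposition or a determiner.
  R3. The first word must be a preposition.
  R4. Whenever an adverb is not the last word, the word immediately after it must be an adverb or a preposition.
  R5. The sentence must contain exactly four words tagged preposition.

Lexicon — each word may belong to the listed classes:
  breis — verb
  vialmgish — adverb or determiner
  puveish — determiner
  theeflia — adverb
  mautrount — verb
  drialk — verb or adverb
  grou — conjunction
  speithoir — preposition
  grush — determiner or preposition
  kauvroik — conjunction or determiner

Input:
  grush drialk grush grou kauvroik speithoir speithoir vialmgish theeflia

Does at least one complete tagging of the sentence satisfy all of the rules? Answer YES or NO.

Candidates per position — 1:grush {determiner,preposition}; 2:drialk {verb,adverb}; 3:grush {determiner,preposition}; 4:grou {conjunction}; 5:kauvroik {conjunction,determiner}; 6:speithoir {preposition}; 7:speithoir {preposition}; 8:vialmgish {adverb,determiner}; 9:theeflia {adverb}.
One satisfying assignment: preposition verb preposition conjunction determiner preposition preposition adverb adverb.
Verifying each rule — rule 1 holds; rule 2 holds; rule 3 holds; rule 4 holds; rule 5 holds.

YES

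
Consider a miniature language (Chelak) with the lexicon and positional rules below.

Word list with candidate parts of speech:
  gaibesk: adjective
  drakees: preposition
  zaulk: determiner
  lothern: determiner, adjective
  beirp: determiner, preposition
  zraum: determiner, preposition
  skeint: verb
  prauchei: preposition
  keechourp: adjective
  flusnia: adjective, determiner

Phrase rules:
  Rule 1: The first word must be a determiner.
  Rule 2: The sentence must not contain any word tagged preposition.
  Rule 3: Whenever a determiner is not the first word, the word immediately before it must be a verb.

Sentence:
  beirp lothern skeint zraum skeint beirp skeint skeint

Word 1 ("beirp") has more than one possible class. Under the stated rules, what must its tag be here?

Candidates per position — 1:beirp {determiner,preposition}; 2:lothern {determiner,adjective}; 3:skeint {verb}; 4:zraum {determiner,preposition}; 5:skeint {verb}; 6:beirp {determiner,preposition}; 7:skeint {verb}; 8:skeint {verb}.
Position 1: tagging it preposition would leave rule 1 unsatisfiable, so it must be determiner.
Position 2: tagging it determiner would leave rule 3 unsatisfiable, so it must be adjective.
Position 4: tagging it preposition would leave rule 2 unsatisfiable, so it must be determiner.
Position 6: tagging it preposition would leave rule 2 unsatisfiable, so it must be determiner.
The only consistent sequence is: determiner adjective verb determiner verb determiner verb verb.
Checking: rule 1 ok; rule 2 ok; rule 3 ok.

determiner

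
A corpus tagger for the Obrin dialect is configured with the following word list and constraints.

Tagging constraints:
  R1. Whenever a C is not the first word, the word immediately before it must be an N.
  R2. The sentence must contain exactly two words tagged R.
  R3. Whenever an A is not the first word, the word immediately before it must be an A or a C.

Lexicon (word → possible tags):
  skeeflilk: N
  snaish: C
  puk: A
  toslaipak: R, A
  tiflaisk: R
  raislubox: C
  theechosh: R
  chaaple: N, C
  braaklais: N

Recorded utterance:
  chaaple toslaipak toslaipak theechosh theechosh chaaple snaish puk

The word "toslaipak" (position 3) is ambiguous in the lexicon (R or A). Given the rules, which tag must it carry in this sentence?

Candidates per position — 1:chaaple {N,C}; 2:toslaipak {R,A}; 3:toslaipak {R,A}; 4:theechosh {R}; 5:theechosh {R}; 6:chaaple {N,C}; 7:snaish {C}; 8:puk {A}.
At position 2, choosing R makes rule 2 impossible to satisfy; hence A.
At position 3, choosing R makes rule 2 impossible to satisfy; hence A.
At position 6, choosing C makes rule 1 impossible to satisfy; hence N.
At position 1, choosing N makes rule 3 impossible to satisfy; hence C.
That leaves exactly one tagging: C A A R R N C A.
Rule-by-rule: rule 1 ✓; rule 2 ✓; rule 3 ✓.

A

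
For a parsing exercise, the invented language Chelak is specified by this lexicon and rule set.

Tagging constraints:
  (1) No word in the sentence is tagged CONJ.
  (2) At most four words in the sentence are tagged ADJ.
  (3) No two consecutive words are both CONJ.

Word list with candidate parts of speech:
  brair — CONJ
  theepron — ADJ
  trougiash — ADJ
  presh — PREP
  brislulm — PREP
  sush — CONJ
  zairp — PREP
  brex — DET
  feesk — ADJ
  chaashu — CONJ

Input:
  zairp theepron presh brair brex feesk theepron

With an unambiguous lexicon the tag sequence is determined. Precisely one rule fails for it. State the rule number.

1

Fixed tagging: PREP ADJ PREP CONJ DET ADJ ADJ.
Checking each rule: R1 fails, R2 ok, R3 ok.
Only rule 1 fails.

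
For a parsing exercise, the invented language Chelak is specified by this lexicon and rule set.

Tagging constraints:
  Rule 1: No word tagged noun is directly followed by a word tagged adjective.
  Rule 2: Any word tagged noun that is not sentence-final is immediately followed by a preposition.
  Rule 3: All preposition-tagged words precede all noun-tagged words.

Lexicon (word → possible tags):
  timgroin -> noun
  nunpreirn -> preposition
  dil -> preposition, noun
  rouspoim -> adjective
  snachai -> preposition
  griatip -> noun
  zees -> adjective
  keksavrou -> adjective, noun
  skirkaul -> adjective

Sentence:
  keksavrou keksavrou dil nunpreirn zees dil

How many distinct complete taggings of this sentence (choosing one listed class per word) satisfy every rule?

Candidates per position — 1:keksavrou {adjective,noun}; 2:keksavrou {adjective,noun}; 3:dil {preposition,noun}; 4:nunpreirn {preposition}; 5:zees {adjective}; 6:dil {preposition,noun}.
There are 16 candidate sequences in total.
The sequences that satisfy every rule: adjective adjective preposition preposition adjective preposition; adjective adjective preposition preposition adjective noun.
Count = 2.

2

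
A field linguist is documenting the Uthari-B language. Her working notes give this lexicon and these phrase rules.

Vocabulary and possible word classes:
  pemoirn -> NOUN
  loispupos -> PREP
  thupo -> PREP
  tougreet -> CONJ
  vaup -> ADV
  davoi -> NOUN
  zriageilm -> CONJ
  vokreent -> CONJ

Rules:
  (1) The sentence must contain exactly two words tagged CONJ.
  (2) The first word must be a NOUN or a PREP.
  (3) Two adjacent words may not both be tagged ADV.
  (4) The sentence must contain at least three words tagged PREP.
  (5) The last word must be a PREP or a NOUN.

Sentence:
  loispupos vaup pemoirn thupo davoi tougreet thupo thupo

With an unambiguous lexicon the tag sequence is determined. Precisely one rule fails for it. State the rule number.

Fixed tagging: PREP ADV NOUN PREP NOUN CONJ PREP PREP.
Rule check: R1 ✗, R2 ✓, R3 ✓, R4 ✓, R5 ✓.
Only rule 1 fails.

1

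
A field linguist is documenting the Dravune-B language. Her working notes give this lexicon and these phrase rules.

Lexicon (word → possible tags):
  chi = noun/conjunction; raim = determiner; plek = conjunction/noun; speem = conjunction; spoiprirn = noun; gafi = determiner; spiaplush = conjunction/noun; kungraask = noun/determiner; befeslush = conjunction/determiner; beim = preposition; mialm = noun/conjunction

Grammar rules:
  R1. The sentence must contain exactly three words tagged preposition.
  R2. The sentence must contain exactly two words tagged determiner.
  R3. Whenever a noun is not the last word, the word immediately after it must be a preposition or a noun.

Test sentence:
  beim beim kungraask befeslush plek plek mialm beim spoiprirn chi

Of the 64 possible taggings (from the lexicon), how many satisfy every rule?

4

Candidates per position — 1:beim {preposition}; 2:beim {preposition}; 3:kungraask {noun,determiner}; 4:befeslush {conjunction,determiner}; 5:plek {conjunction,noun}; 6:plek {conjunction,noun}; 7:mialm {noun,conjunction}; 8:beim {preposition}; 9:spoiprirn {noun}; 10:chi {noun,conjunction}.
There are 64 candidate sequences in total.
The sequences that satisfy every rule: preposition preposition determiner determiner conjunction conjunction noun preposition noun noun; preposition preposition determiner determiner conjunction conjunction conjunction preposition noun noun; preposition preposition determiner determiner conjunction noun noun preposition noun noun; preposition preposition determiner determiner noun noun noun preposition noun noun.
Count = 4.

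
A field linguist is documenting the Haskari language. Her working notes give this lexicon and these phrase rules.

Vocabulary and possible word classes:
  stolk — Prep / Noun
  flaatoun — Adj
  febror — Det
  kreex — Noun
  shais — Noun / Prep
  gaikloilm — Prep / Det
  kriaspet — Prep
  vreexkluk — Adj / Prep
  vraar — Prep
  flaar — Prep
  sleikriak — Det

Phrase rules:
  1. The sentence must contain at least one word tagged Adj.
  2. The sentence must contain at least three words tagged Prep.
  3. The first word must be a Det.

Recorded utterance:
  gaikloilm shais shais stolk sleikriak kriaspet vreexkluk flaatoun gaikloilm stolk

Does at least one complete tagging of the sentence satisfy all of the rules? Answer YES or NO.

YES

Candidates per position — 1:gaikloilm {Prep,Det}; 2:shais {Noun,Prep}; 3:shais {Noun,Prep}; 4:stolk {Prep,Noun}; 5:sleikriak {Det}; 6:kriaspet {Prep}; 7:vreexkluk {Adj,Prep}; 8:flaatoun {Adj}; 9:gaikloilm {Prep,Det}; 10:stolk {Prep,Noun}.
One satisfying assignment: Det Prep Noun Noun Det Prep Prep Adj Prep Noun.
Check: rule 1 ✓; rule 2 ✓; rule 3 ✓.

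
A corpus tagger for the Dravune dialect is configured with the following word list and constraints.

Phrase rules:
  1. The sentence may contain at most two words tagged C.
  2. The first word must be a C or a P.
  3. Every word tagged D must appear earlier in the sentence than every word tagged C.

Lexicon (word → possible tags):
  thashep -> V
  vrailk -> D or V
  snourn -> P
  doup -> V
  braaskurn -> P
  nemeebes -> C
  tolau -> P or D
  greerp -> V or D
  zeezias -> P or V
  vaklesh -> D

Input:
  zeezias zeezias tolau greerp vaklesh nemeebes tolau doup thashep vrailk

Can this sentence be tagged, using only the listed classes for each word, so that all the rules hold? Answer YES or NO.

Candidates per position — 1:zeezias {P,V}; 2:zeezias {P,V}; 3:tolau {P,D}; 4:greerp {V,D}; 5:vaklesh {D}; 6:nemeebes {C}; 7:tolau {P,D}; 8:doup {V}; 9:thashep {V}; 10:vrailk {D,V}.
One satisfying assignment: P V P D D C P V V V.
Rule-by-rule: rule 1 holds; rule 2 holds; rule 3 holds.

YES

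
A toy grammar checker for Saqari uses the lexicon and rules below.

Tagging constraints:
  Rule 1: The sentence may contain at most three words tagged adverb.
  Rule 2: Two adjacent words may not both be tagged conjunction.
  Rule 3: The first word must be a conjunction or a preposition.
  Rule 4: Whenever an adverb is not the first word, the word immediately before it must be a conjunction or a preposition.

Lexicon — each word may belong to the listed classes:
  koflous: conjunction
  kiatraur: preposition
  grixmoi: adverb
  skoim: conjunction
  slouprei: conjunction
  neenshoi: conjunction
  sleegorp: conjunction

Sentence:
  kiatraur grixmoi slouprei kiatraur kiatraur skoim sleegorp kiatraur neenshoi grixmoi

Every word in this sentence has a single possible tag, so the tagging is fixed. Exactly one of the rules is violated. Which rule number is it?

2

Fixed tagging: preposition adverb conjunction preposition preposition conjunction conjunction preposition conjunction adverb.
Checking each rule: R1 ✓, R2 ✗, R3 ✓, R4 ✓.
Only rule 2 fails.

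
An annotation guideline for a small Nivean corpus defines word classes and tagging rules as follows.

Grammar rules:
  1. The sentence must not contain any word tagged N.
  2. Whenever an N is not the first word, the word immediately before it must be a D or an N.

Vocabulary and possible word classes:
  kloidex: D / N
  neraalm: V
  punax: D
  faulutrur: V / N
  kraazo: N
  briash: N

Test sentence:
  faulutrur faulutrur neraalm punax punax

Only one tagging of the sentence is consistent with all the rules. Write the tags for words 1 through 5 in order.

V V V D D

Candidates per position — 1:faulutrur {V,N}; 2:faulutrur {V,N}; 3:neraalm {V}; 4:punax {D}; 5:punax {D}.
Position 1: N is ruled out by rule 1; that leaves V.
Position 2: N is ruled out by rule 1; that leaves V.
That leaves exactly one tagging: V V V D D.
Checking: rule 1 holds; rule 2 holds.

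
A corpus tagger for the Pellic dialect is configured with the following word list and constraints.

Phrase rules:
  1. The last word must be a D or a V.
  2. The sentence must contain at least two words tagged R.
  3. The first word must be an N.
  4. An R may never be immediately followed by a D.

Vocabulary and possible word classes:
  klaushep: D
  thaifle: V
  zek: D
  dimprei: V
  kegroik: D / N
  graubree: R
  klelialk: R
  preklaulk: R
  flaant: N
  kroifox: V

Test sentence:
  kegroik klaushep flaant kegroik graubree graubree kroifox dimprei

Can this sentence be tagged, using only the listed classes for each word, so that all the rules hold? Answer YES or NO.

YES

Candidates per position — 1:kegroik {D,N}; 2:klaushep {D}; 3:flaant {N}; 4:kegroik {D,N}; 5:graubree {R}; 6:graubree {R}; 7:kroifox {V}; 8:dimprei {V}.
One satisfying assignment: N D N D R R V V.
Rule-by-rule: rule 1 ok; rule 2 ok; rule 3 ok; rule 4 ok.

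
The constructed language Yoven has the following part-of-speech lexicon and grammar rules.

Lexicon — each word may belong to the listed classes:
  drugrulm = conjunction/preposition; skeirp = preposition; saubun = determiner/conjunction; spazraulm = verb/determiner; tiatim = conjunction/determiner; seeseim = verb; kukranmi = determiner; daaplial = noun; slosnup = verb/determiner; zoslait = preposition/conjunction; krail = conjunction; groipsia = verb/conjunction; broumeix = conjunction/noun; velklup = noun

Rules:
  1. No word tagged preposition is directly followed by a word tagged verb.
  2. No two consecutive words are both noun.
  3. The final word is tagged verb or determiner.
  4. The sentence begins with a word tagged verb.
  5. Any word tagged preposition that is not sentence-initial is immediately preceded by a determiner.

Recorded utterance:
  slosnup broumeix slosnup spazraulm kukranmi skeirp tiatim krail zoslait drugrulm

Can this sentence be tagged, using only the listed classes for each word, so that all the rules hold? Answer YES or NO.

NO

Candidates per position — 1:slosnup {verb,determiner}; 2:broumeix {conjunction,noun}; 3:slosnup {verb,determiner}; 4:spazraulm {verb,determiner}; 5:kukranmi {determiner}; 6:skeirp {preposition}; 7:tiatim {conjunction,determiner}; 8:krail {conjunction}; 9:zoslait {preposition,conjunction}; 10:drugrulm {conjunction,preposition}.
Rule 3 cannot be satisfied by any choice of tags from the lexicon.
So there is no consistent tagging.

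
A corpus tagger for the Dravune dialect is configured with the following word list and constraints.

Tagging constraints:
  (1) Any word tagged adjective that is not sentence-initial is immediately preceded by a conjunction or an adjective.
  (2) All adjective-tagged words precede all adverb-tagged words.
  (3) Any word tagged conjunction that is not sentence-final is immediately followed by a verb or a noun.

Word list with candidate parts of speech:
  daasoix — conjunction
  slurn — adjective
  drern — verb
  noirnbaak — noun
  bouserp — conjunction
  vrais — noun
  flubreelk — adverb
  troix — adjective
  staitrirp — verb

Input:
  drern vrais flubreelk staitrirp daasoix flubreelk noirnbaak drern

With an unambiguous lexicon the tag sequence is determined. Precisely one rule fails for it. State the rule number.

Fixed tagging: verb noun adverb verb conjunction adverb noun verb.
Checking each rule: R1 pass, R2 pass, R3 fail.
Only rule 3 fails.

3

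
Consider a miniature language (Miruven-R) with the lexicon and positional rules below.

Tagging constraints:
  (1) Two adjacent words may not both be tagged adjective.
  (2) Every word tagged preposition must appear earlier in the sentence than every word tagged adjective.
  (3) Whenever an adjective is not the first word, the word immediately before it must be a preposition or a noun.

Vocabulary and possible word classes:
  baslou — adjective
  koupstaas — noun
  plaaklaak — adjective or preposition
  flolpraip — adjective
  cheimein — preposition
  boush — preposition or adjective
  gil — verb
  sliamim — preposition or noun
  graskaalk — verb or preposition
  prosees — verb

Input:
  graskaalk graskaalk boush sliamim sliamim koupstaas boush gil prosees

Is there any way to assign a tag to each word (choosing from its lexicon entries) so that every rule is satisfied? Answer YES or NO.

Candidates per position — 1:graskaalk {verb,preposition}; 2:graskaalk {verb,preposition}; 3:boush {preposition,adjective}; 4:sliamim {preposition,noun}; 5:sliamim {preposition,noun}; 6:koupstaas {noun}; 7:boush {preposition,adjective}; 8:gil {verb}; 9:prosees {verb}.
One satisfying assignment: verb verb preposition preposition preposition noun adjective verb verb.
Rule-by-rule: rule 1 holds; rule 2 holds; rule 3 holds.

YES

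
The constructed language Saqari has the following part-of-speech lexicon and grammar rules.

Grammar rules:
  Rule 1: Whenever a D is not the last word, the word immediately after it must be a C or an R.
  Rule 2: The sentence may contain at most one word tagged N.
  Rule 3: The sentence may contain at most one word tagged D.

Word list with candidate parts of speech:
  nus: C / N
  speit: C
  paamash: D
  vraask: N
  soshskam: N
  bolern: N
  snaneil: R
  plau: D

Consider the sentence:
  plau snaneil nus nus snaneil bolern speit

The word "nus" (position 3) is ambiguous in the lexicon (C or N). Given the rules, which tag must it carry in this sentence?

C

Candidates per position — 1:plau {D}; 2:snaneil {R}; 3:nus {C,N}; 4:nus {C,N}; 5:snaneil {R}; 6:bolern {N}; 7:speit {C}.
Position 3: tagging it N would leave rule 2 unsatisfiable, so it must be C.
Position 4: tagging it N would leave rule 2 unsatisfiable, so it must be C.
That leaves exactly one tagging: D R C C R N C.
Verifying each rule — rule 1 ok; rule 2 ok; rule 3 ok.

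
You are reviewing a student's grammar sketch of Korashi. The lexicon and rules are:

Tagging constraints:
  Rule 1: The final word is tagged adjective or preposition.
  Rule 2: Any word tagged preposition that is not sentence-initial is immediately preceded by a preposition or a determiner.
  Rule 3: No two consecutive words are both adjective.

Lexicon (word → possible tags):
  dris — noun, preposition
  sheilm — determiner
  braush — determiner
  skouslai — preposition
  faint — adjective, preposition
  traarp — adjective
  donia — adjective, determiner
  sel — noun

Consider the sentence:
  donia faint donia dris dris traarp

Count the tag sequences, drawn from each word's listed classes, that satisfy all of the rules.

Candidates per position — 1:donia {adjective,determiner}; 2:faint {adjective,preposition}; 3:donia {adjective,determiner}; 4:dris {noun,preposition}; 5:dris {noun,preposition}; 6:traarp {adjective}.
There are 32 candidate sequences in total.
Checking each against the rules leaves 7 sequences.
Count = 7.

7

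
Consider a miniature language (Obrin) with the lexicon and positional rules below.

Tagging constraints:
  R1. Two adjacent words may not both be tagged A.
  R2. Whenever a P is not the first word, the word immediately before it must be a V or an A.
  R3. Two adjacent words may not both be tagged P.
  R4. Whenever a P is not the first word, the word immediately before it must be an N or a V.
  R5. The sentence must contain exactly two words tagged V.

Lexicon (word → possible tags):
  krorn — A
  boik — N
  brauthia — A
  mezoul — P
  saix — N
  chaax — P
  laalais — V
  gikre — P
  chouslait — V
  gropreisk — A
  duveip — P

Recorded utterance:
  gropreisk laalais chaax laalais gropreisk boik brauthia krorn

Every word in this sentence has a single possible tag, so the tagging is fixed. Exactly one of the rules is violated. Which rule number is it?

Fixed tagging: A V P V A N A A.
Rule check: R1 ✗, R2 ✓, R3 ✓, R4 ✓, R5 ✓.
Only rule 1 fails.

1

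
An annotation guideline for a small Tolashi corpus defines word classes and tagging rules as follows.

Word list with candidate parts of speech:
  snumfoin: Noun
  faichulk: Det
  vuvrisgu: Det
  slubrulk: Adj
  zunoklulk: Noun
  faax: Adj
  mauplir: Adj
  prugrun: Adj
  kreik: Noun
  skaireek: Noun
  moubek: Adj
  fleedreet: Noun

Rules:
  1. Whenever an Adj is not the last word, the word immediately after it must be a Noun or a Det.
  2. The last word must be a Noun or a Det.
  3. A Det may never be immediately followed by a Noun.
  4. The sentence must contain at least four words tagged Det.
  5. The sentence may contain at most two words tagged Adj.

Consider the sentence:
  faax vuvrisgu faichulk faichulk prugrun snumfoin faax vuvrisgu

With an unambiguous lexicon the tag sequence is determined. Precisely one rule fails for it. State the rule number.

5

Fixed tagging: Adj Det Det Det Adj Noun Adj Det.
Applying the rules: R1 ✓, R2 ✓, R3 ✓, R4 ✓, R5 ✗.
Only rule 5 fails.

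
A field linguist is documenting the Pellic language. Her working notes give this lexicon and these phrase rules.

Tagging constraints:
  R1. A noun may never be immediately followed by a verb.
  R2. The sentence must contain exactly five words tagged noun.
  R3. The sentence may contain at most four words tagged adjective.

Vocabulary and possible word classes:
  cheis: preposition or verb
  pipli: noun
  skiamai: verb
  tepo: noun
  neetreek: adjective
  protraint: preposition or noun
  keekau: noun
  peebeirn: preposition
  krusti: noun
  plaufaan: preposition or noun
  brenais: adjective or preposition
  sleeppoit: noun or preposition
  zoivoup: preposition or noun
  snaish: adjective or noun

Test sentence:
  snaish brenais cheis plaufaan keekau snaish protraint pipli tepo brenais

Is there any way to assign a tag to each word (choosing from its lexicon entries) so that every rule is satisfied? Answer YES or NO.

YES

Candidates per position — 1:snaish {adjective,noun}; 2:brenais {adjective,preposition}; 3:cheis {preposition,verb}; 4:plaufaan {preposition,noun}; 5:keekau {noun}; 6:snaish {adjective,noun}; 7:protraint {preposition,noun}; 8:pipli {noun}; 9:tepo {noun}; 10:brenais {adjective,preposition}.
One satisfying assignment: noun preposition verb preposition noun noun preposition noun noun preposition.
Check: rule 1 ok; rule 2 ok; rule 3 ok.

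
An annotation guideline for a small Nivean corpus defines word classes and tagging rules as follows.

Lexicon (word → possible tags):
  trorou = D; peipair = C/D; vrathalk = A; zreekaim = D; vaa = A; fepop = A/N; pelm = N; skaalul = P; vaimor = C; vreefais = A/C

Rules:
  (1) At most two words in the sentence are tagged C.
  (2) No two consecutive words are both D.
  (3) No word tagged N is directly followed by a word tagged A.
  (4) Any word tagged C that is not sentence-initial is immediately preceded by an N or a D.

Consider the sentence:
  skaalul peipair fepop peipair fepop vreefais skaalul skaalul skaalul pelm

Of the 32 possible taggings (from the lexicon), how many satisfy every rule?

6

Candidates per position — 1:skaalul {P}; 2:peipair {C,D}; 3:fepop {A,N}; 4:peipair {C,D}; 5:fepop {A,N}; 6:vreefais {A,C}; 7:skaalul {P}; 8:skaalul {P}; 9:skaalul {P}; 10:pelm {N}.
There are 32 candidate sequences in total.
Checking each against the rules leaves 6 sequences.
Count = 6.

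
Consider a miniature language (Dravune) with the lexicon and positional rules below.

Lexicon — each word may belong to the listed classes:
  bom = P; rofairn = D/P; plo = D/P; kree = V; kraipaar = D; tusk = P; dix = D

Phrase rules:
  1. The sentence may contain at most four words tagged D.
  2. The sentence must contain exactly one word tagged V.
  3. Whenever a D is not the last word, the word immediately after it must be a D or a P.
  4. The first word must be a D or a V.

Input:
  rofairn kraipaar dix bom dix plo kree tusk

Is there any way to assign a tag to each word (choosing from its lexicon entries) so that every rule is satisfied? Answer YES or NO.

YES

Candidates per position — 1:rofairn {D,P}; 2:kraipaar {D}; 3:dix {D}; 4:bom {P}; 5:dix {D}; 6:plo {D,P}; 7:kree {V}; 8:tusk {P}.
One satisfying assignment: D D D P D P V P.
Checking: rule 1 ✓; rule 2 ✓; rule 3 ✓; rule 4 ✓.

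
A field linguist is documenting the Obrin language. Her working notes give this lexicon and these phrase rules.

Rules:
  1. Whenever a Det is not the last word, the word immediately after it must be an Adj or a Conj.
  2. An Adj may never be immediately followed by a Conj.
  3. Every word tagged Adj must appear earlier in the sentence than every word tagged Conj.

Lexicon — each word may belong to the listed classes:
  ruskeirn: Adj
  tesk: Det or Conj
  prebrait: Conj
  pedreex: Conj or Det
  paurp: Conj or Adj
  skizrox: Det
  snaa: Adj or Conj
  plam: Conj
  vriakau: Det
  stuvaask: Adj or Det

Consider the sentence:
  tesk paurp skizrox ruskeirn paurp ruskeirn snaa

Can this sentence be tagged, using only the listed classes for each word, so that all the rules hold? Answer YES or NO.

YES

Candidates per position — 1:tesk {Det,Conj}; 2:paurp {Conj,Adj}; 3:skizrox {Det}; 4:ruskeirn {Adj}; 5:paurp {Conj,Adj}; 6:ruskeirn {Adj}; 7:snaa {Adj,Conj}.
One satisfying assignment: Det Adj Det Adj Adj Adj Adj.
Verifying each rule — rule 1 holds; rule 2 holds; rule 3 holds.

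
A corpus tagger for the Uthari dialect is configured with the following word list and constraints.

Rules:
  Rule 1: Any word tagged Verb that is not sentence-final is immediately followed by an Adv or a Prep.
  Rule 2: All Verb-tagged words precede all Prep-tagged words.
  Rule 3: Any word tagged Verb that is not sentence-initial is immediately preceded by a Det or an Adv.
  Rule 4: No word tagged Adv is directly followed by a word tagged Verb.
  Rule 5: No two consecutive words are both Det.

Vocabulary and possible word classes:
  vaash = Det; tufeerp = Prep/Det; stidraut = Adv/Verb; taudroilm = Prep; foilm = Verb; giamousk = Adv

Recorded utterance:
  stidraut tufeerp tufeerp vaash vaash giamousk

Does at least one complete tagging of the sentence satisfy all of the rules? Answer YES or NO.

Candidates per position — 1:stidraut {Adv,Verb}; 2:tufeerp {Prep,Det}; 3:tufeerp {Prep,Det}; 4:vaash {Det}; 5:vaash {Det}; 6:giamousk {Adv}.
Rule 5 cannot be satisfied by any choice of tags from the lexicon.
So there is no consistent tagging.

NO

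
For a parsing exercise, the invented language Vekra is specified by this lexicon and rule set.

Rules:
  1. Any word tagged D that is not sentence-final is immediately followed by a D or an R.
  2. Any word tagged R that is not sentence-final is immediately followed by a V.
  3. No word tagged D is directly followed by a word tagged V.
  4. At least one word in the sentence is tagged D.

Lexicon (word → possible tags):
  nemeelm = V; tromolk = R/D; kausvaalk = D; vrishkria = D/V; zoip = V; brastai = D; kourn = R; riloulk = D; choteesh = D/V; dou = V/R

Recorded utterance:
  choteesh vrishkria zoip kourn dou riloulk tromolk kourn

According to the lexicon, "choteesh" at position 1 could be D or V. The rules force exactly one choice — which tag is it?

V

Candidates per position — 1:choteesh {D,V}; 2:vrishkria {D,V}; 3:zoip {V}; 4:kourn {R}; 5:dou {V,R}; 6:riloulk {D}; 7:tromolk {R,D}; 8:kourn {R}.
Word 1 cannot be D — rule 1 would then fail for every completion. It is V.
Word 2 cannot be D — rule 1 would then fail for every completion. It is V.
Word 5 cannot be R — rule 2 would then fail for every completion. It is V.
Word 7 cannot be R — rule 2 would then fail for every completion. It is D.
The only consistent sequence is: V V V R V D D R.
Verifying each rule — rule 1 holds; rule 2 holds; rule 3 holds; rule 4 holds.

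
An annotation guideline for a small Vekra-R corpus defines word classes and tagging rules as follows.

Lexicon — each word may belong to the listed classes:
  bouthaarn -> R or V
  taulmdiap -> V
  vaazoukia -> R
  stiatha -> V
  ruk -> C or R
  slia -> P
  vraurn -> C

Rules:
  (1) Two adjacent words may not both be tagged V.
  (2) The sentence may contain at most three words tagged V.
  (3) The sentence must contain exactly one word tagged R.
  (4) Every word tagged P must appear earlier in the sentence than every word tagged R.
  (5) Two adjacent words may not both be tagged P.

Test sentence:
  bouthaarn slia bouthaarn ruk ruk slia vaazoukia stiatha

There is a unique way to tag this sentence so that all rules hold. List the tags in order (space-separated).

V P V C C P R V

Candidates per position — 1:bouthaarn {R,V}; 2:slia {P}; 3:bouthaarn {R,V}; 4:ruk {C,R}; 5:ruk {C,R}; 6:slia {P}; 7:vaazoukia {R}; 8:stiatha {V}.
Position 1: R is ruled out by rule 3; that leaves V.
Position 3: R is ruled out by rule 3; that leaves V.
Position 4: R is ruled out by rule 3; that leaves C.
Position 5: R is ruled out by rule 3; that leaves C.
So the tagging must be: V P V C C P R V.
Checking: rule 1 holds; rule 2 holds; rule 3 holds; rule 4 holds; rule 5 holds.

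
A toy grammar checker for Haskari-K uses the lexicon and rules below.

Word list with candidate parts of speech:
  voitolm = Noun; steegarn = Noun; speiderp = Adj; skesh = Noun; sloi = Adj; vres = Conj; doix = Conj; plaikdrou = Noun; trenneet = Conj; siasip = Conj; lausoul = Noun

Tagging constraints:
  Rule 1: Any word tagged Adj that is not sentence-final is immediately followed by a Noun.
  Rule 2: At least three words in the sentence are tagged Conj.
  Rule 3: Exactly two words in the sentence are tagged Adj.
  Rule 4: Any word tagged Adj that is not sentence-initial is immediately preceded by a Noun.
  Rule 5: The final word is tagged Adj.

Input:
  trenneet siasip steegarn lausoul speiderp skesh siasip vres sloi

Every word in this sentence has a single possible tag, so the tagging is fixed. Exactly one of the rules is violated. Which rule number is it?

Fixed tagging: Conj Conj Noun Noun Adj Noun Conj Conj Adj.
Checking each rule: R1 pass, R2 pass, R3 pass, R4 fail, R5 pass.
Only rule 4 fails.

4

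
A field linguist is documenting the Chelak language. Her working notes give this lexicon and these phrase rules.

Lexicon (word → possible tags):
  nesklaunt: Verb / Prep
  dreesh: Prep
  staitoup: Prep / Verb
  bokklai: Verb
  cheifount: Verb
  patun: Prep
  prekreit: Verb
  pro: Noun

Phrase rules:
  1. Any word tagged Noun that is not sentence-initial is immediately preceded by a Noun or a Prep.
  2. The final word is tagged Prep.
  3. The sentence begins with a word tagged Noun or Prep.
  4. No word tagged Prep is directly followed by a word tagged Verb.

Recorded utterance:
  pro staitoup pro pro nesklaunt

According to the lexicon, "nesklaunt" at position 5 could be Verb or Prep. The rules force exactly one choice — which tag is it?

Prep

Candidates per position — 1:pro {Noun}; 2:staitoup {Prep,Verb}; 3:pro {Noun}; 4:pro {Noun}; 5:nesklaunt {Verb,Prep}.
Position 2: Verb is ruled out by rule 1; that leaves Prep.
Position 5: Verb is ruled out by rule 2; that leaves Prep.
The unique satisfying tagging is: Noun Prep Noun Noun Prep.
Check: rule 1 satisfied; rule 2 satisfied; rule 3 satisfied; rule 4 satisfied.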